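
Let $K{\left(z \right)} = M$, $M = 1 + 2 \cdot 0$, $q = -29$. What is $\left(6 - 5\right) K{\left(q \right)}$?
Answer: $1$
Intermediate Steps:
$M = 1$ ($M = 1 + 0 = 1$)
$K{\left(z \right)} = 1$
$\left(6 - 5\right) K{\left(q \right)} = \left(6 - 5\right) 1 = 1 \cdot 1 = 1$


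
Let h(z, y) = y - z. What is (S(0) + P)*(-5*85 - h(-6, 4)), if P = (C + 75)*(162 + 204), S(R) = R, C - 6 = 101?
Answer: -28976220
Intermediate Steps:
C = 107 (C = 6 + 101 = 107)
P = 66612 (P = (107 + 75)*(162 + 204) = 182*366 = 66612)
(S(0) + P)*(-5*85 - h(-6, 4)) = (0 + 66612)*(-5*85 - (4 - 1*(-6))) = 66612*(-425 - (4 + 6)) = 66612*(-425 - 1*10) = 66612*(-425 - 10) = 66612*(-435) = -28976220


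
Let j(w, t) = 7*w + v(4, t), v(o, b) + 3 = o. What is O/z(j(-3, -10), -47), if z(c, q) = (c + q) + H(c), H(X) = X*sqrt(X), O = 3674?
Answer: -246158/12489 + 146960*I*sqrt(5)/12489 ≈ -19.71 + 26.312*I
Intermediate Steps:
v(o, b) = -3 + o
j(w, t) = 1 + 7*w (j(w, t) = 7*w + (-3 + 4) = 7*w + 1 = 1 + 7*w)
H(X) = X**(3/2)
z(c, q) = c + q + c**(3/2) (z(c, q) = (c + q) + c**(3/2) = c + q + c**(3/2))
O/z(j(-3, -10), -47) = 3674/((1 + 7*(-3)) - 47 + (1 + 7*(-3))**(3/2)) = 3674/((1 - 21) - 47 + (1 - 21)**(3/2)) = 3674/(-20 - 47 + (-20)**(3/2)) = 3674/(-20 - 47 - 40*I*sqrt(5)) = 3674/(-67 - 40*I*sqrt(5))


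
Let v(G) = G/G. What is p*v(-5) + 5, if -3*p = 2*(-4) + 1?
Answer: 22/3 ≈ 7.3333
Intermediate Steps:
v(G) = 1
p = 7/3 (p = -(2*(-4) + 1)/3 = -(-8 + 1)/3 = -1/3*(-7) = 7/3 ≈ 2.3333)
p*v(-5) + 5 = (7/3)*1 + 5 = 7/3 + 5 = 22/3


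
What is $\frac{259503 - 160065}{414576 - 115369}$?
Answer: $\frac{99438}{299207} \approx 0.33234$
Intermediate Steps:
$\frac{259503 - 160065}{414576 - 115369} = \frac{99438}{299207}$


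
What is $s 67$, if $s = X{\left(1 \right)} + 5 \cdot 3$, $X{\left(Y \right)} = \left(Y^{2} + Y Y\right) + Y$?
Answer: $1206$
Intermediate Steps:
$X{\left(Y \right)} = Y + 2 Y^{2}$ ($X{\left(Y \right)} = \left(Y^{2} + Y^{2}\right) + Y = 2 Y^{2} + Y = Y + 2 Y^{2}$)
$s = 18$ ($s = 1 \left(1 + 2 \cdot 1\right) + 5 \cdot 3 = 1 \left(1 + 2\right) + 15 = 1 \cdot 3 + 15 = 3 + 15 = 18$)
$s 67 = 18 \cdot 67 = 1206$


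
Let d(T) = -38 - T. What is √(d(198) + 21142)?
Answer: √20906 ≈ 144.59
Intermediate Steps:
√(d(198) + 21142) = √((-38 - 1*198) + 21142) = √((-38 - 198) + 21142) = √(-236 + 21142) = √20906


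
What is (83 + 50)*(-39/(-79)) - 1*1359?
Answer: -102174/79 ≈ -1293.3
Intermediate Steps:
(83 + 50)*(-39/(-79)) - 1*1359 = 133*(-39*(-1/79)) - 1359 = 133*(39/79) - 1359 = 5187/79 - 1359 = -102174/79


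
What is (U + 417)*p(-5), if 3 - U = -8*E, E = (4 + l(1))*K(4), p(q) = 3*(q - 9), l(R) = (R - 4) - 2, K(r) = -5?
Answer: -19320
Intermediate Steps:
l(R) = -6 + R (l(R) = (-4 + R) - 2 = -6 + R)
p(q) = -27 + 3*q (p(q) = 3*(-9 + q) = -27 + 3*q)
E = 5 (E = (4 + (-6 + 1))*(-5) = (4 - 5)*(-5) = -1*(-5) = 5)
U = 43 (U = 3 - (-8)*5 = 3 - 1*(-40) = 3 + 40 = 43)
(U + 417)*p(-5) = (43 + 417)*(-27 + 3*(-5)) = 460*(-27 - 15) = 460*(-42) = -19320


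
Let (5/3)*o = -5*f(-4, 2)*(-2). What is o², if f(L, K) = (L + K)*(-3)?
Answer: 1296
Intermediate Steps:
f(L, K) = -3*K - 3*L (f(L, K) = (K + L)*(-3) = -3*K - 3*L)
o = 36 (o = 3*(-5*(-3*2 - 3*(-4))*(-2))/5 = 3*(-5*(-6 + 12)*(-2))/5 = 3*(-5*6*(-2))/5 = 3*(-30*(-2))/5 = (⅗)*60 = 36)
o² = 36² = 1296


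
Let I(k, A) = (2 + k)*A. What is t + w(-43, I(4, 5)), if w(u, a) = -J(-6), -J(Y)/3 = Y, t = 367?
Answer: 349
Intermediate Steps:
J(Y) = -3*Y
I(k, A) = A*(2 + k)
w(u, a) = -18 (w(u, a) = -(-3)*(-6) = -1*18 = -18)
t + w(-43, I(4, 5)) = 367 - 18 = 349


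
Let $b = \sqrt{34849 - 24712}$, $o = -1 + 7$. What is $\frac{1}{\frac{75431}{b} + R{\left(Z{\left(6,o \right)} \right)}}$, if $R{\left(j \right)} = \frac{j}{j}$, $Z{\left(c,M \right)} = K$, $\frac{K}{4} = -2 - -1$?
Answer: $- \frac{10137}{5689825624} + \frac{75431 \sqrt{10137}}{5689825624} \approx 0.001333$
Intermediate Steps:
$o = 6$
$b = \sqrt{10137} \approx 100.68$
$K = -4$ ($K = 4 \left(-2 - -1\right) = 4 \left(-2 + 1\right) = 4 \left(-1\right) = -4$)
$Z{\left(c,M \right)} = -4$
$R{\left(j \right)} = 1$
$\frac{1}{\frac{75431}{b} + R{\left(Z{\left(6,o \right)} \right)}} = \frac{1}{\frac{75431}{\sqrt{10137}} + 1} = \frac{1}{75431 \frac{\sqrt{10137}}{10137} + 1} = \frac{1}{\frac{75431 \sqrt{10137}}{10137} + 1} = \frac{1}{1 + \frac{75431 \sqrt{10137}}{10137}}$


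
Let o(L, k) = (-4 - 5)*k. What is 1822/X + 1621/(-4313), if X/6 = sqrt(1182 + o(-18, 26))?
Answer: -1621/4313 + 911*sqrt(237)/1422 ≈ 9.4868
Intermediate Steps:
o(L, k) = -9*k
X = 12*sqrt(237) (X = 6*sqrt(1182 - 9*26) = 6*sqrt(1182 - 234) = 6*sqrt(948) = 6*(2*sqrt(237)) = 12*sqrt(237) ≈ 184.74)
1822/X + 1621/(-4313) = 1822/((12*sqrt(237))) + 1621/(-4313) = 1822*(sqrt(237)/2844) + 1621*(-1/4313) = 911*sqrt(237)/1422 - 1621/4313 = -1621/4313 + 911*sqrt(237)/1422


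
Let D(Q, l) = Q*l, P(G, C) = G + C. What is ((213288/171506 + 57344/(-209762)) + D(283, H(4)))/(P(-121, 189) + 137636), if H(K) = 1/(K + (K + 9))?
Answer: 384801174305/3007762768068632 ≈ 0.00012794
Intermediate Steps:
H(K) = 1/(9 + 2*K) (H(K) = 1/(K + (9 + K)) = 1/(9 + 2*K))
P(G, C) = C + G
((213288/171506 + 57344/(-209762)) + D(283, H(4)))/(P(-121, 189) + 137636) = ((213288/171506 + 57344/(-209762)) + 283/(9 + 2*4))/((189 - 121) + 137636) = ((213288*(1/171506) + 57344*(-1/209762)) + 283/(9 + 8))/(68 + 137636) = ((106644/85753 - 4096/14983) + 283/17)/137704 = (1246602764/1284837199 + 283*(1/17))*(1/137704) = (1246602764/1284837199 + 283/17)*(1/137704) = (384801174305/21842232383)*(1/137704) = 384801174305/3007762768068632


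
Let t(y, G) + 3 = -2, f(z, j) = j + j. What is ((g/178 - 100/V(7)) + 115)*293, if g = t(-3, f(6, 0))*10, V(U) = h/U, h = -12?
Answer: 13538065/267 ≈ 50704.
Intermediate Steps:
f(z, j) = 2*j
t(y, G) = -5 (t(y, G) = -3 - 2 = -5)
V(U) = -12/U
g = -50 (g = -5*10 = -50)
((g/178 - 100/V(7)) + 115)*293 = ((-50/178 - 100/((-12/7))) + 115)*293 = ((-50*1/178 - 100/((-12*1/7))) + 115)*293 = ((-25/89 - 100/(-12/7)) + 115)*293 = ((-25/89 - 100*(-7/12)) + 115)*293 = ((-25/89 + 175/3) + 115)*293 = (15500/267 + 115)*293 = (46205/267)*293 = 13538065/267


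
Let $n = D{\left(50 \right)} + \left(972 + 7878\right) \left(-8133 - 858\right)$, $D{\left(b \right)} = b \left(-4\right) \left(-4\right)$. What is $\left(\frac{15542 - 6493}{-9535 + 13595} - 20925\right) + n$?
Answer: $- \frac{323137319451}{4060} \approx -7.9591 \cdot 10^{7}$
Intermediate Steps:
$D{\left(b \right)} = 16 b$ ($D{\left(b \right)} = - 4 b \left(-4\right) = 16 b$)
$n = -79569550$ ($n = 16 \cdot 50 + \left(972 + 7878\right) \left(-8133 - 858\right) = 800 + 8850 \left(-8991\right) = 800 - 79570350 = -79569550$)
$\left(\frac{15542 - 6493}{-9535 + 13595} - 20925\right) + n = \left(\frac{15542 - 6493}{-9535 + 13595} - 20925\right) - 79569550 = \left(\frac{9049}{4060} - 20925\right) - 79569550 = - \frac{84946451}{4060} - 79569550 = - \frac{323137319451}{4060}$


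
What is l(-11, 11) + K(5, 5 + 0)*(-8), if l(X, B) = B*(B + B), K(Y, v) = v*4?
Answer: 82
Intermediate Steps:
K(Y, v) = 4*v
l(X, B) = 2*B² (l(X, B) = B*(2*B) = 2*B²)
l(-11, 11) + K(5, 5 + 0)*(-8) = 2*11² + (4*(5 + 0))*(-8) = 2*121 + (4*5)*(-8) = 242 + 20*(-8) = 242 - 160 = 82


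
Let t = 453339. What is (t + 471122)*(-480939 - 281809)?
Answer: -705130778828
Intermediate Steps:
(t + 471122)*(-480939 - 281809) = (453339 + 471122)*(-480939 - 281809) = 924461*(-762748) = -705130778828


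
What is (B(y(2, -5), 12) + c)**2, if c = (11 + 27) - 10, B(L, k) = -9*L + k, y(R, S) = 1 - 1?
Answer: 1600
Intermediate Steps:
y(R, S) = 0
B(L, k) = k - 9*L
c = 28 (c = 38 - 10 = 28)
(B(y(2, -5), 12) + c)**2 = ((12 - 9*0) + 28)**2 = ((12 + 0) + 28)**2 = (12 + 28)**2 = 40**2 = 1600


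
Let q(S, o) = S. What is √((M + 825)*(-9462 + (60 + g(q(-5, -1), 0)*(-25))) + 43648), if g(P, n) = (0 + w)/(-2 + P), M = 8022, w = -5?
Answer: I*√4081397579/7 ≈ 9126.5*I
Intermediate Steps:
g(P, n) = -5/(-2 + P) (g(P, n) = (0 - 5)/(-2 + P) = -5/(-2 + P))
√((M + 825)*(-9462 + (60 + g(q(-5, -1), 0)*(-25))) + 43648) = √((8022 + 825)*(-9462 + (60 - 5/(-2 - 5)*(-25))) + 43648) = √(8847*(-9462 + (60 - 5/(-7)*(-25))) + 43648) = √(8847*(-9462 + (60 - 5*(-⅐)*(-25))) + 43648) = √(8847*(-9462 + (60 + (5/7)*(-25))) + 43648) = √(8847*(-9462 + (60 - 125/7)) + 43648) = √(8847*(-9462 + 295/7) + 43648) = √(8847*(-65939/7) + 43648) = √(-583362333/7 + 43648) = √(-583056797/7) = I*√4081397579/7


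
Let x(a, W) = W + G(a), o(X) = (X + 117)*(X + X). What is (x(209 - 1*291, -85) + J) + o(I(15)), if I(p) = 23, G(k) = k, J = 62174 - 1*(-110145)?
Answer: 178592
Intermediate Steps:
J = 172319 (J = 62174 + 110145 = 172319)
o(X) = 2*X*(117 + X) (o(X) = (117 + X)*(2*X) = 2*X*(117 + X))
x(a, W) = W + a
(x(209 - 1*291, -85) + J) + o(I(15)) = ((-85 + (209 - 1*291)) + 172319) + 2*23*(117 + 23) = ((-85 + (209 - 291)) + 172319) + 2*23*140 = ((-85 - 82) + 172319) + 6440 = (-167 + 172319) + 6440 = 172152 + 6440 = 178592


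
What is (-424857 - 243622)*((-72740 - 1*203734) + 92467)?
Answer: 123004815353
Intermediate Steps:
(-424857 - 243622)*((-72740 - 1*203734) + 92467) = -668479*((-72740 - 203734) + 92467) = -668479*(-276474 + 92467) = -668479*(-184007) = 123004815353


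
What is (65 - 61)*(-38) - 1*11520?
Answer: -11672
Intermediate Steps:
(65 - 61)*(-38) - 1*11520 = 4*(-38) - 11520 = -152 - 11520 = -11672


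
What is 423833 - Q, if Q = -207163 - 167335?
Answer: 798331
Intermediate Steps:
Q = -374498
423833 - Q = 423833 - 1*(-374498) = 423833 + 374498 = 798331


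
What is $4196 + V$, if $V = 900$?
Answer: $5096$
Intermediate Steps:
$4196 + V = 4196 + 900 = 5096$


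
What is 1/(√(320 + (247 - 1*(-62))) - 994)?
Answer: -994/987407 - √629/987407 ≈ -0.0010321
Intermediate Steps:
1/(√(320 + (247 - 1*(-62))) - 994) = 1/(√(320 + (247 + 62)) - 994) = 1/(√(320 + 309) - 994) = 1/(√629 - 994) = 1/(-994 + √629)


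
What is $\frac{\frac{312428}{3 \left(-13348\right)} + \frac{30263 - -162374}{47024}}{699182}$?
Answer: $- \frac{1744414561}{329145005358048} \approx -5.2998 \cdot 10^{-6}$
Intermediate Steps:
$\frac{\frac{312428}{3 \left(-13348\right)} + \frac{30263 - -162374}{47024}}{699182} = \left(\frac{312428}{-40044} + \left(30263 + 162374\right) \frac{1}{47024}\right) \frac{1}{699182} = \left(312428 \left(- \frac{1}{40044}\right) + 192637 \cdot \frac{1}{47024}\right) \frac{1}{699182} = \left(- \frac{78107}{10011} + \frac{192637}{47024}\right) \frac{1}{699182} = \left(- \frac{1744414561}{470757264}\right) \frac{1}{699182} = - \frac{1744414561}{329145005358048}$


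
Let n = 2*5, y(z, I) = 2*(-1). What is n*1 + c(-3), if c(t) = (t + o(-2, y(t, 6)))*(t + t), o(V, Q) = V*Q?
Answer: 4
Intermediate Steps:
y(z, I) = -2
n = 10
o(V, Q) = Q*V
c(t) = 2*t*(4 + t) (c(t) = (t - 2*(-2))*(t + t) = (t + 4)*(2*t) = (4 + t)*(2*t) = 2*t*(4 + t))
n*1 + c(-3) = 10*1 + 2*(-3)*(4 - 3) = 10 + 2*(-3)*1 = 10 - 6 = 4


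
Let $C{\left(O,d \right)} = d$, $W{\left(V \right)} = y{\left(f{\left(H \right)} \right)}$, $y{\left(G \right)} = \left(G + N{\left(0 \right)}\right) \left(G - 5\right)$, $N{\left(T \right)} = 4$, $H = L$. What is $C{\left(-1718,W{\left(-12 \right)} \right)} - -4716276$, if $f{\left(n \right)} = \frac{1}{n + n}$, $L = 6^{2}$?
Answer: $\frac{24449071033}{5184} \approx 4.7163 \cdot 10^{6}$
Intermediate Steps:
$L = 36$
$H = 36$
$f{\left(n \right)} = \frac{1}{2 n}$
$y{\left(G \right)} = \left(-5 + G\right) \left(4 + G\right)$ ($y{\left(G \right)} = \left(G + 4\right) \left(G - 5\right) = \left(4 + G\right) \left(-5 + G\right) = \left(-5 + G\right) \left(4 + G\right)$)
$W{\left(V \right)} = - \frac{103751}{5184}$ ($W{\left(V \right)} = -20 + \left(\frac{1}{2 \cdot 36}\right)^{2} - \frac{1}{2 \cdot 36} = -20 + \left(\frac{1}{2} \cdot \frac{1}{36}\right)^{2} - \frac{1}{2} \cdot \frac{1}{36} = -20 + \left(\frac{1}{72}\right)^{2} - \frac{1}{72} = -20 + \frac{1}{5184} - \frac{1}{72} = - \frac{103751}{5184}$)
$C{\left(-1718,W{\left(-12 \right)} \right)} - -4716276 = - \frac{103751}{5184} - -4716276 = - \frac{103751}{5184} + 4716276 = \frac{24449071033}{5184}$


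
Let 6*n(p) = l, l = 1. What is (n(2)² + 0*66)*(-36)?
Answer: -1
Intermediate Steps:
n(p) = ⅙ (n(p) = (⅙)*1 = ⅙)
(n(2)² + 0*66)*(-36) = ((⅙)² + 0*66)*(-36) = (1/36 + 0)*(-36) = (1/36)*(-36) = -1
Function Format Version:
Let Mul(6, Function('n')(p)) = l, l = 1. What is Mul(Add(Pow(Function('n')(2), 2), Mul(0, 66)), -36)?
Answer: -1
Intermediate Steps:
Function('n')(p) = Rational(1, 6) (Function('n')(p) = Mul(Rational(1, 6), 1) = Rational(1, 6))
Mul(Add(Pow(Function('n')(2), 2), Mul(0, 66)), -36) = Mul(Add(Pow(Rational(1, 6), 2), Mul(0, 66)), -36) = Mul(Add(Rational(1, 36), 0), -36) = Mul(Rational(1, 36), -36) = -1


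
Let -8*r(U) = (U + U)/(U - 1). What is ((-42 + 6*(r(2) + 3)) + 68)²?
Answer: 1681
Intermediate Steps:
r(U) = -U/(4*(-1 + U)) (r(U) = -(U + U)/(8*(U - 1)) = -2*U/(8*(-1 + U)) = -U/(4*(-1 + U)))
((-42 + 6*(r(2) + 3)) + 68)² = ((-42 + 6*(-1*2/(-4 + 4*2) + 3)) + 68)² = ((-42 + 6*(-1*2/(-4 + 8) + 3)) + 68)² = ((-42 + 6*(-1*2/4 + 3)) + 68)² = ((-42 + 6*(-1*2*¼ + 3)) + 68)² = ((-42 + 6*(-½ + 3)) + 68)² = ((-42 + 6*(5/2)) + 68)² = ((-42 + 15) + 68)² = (-27 + 68)² = 41² = 1681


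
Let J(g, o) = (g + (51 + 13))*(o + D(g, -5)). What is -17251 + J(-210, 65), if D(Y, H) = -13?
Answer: -24843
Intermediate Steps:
J(g, o) = (-13 + o)*(64 + g) (J(g, o) = (g + (51 + 13))*(o - 13) = (g + 64)*(-13 + o) = (64 + g)*(-13 + o) = (-13 + o)*(64 + g))
-17251 + J(-210, 65) = -17251 + (-832 - 13*(-210) + 64*65 - 210*65) = -17251 + (-832 + 2730 + 4160 - 13650) = -17251 - 7592 = -24843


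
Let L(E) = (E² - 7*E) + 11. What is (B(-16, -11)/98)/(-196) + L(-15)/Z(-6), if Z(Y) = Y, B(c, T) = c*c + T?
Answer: -66851/1176 ≈ -56.846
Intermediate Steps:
L(E) = 11 + E² - 7*E
B(c, T) = T + c² (B(c, T) = c² + T = T + c²)
(B(-16, -11)/98)/(-196) + L(-15)/Z(-6) = ((-11 + (-16)²)/98)/(-196) + (11 + (-15)² - 7*(-15))/(-6) = ((-11 + 256)*(1/98))*(-1/196) + (11 + 225 + 105)*(-⅙) = (245*(1/98))*(-1/196) + 341*(-⅙) = (5/2)*(-1/196) - 341/6 = -5/392 - 341/6 = -66851/1176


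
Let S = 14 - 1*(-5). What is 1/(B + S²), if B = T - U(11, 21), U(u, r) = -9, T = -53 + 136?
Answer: 1/453 ≈ 0.0022075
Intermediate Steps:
T = 83
S = 19 (S = 14 + 5 = 19)
B = 92 (B = 83 - 1*(-9) = 83 + 9 = 92)
1/(B + S²) = 1/(92 + 19²) = 1/(92 + 361) = 1/453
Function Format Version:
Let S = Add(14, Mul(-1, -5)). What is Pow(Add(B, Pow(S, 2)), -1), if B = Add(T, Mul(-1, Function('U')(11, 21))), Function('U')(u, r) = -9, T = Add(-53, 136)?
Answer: Rational(1, 453) ≈ 0.0022075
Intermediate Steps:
T = 83
S = 19 (S = Add(14, 5) = 19)
B = 92 (B = Add(83, Mul(-1, -9)) = Add(83, 9) = 92)
Pow(Add(B, Pow(S, 2)), -1) = Pow(Add(92, Pow(19, 2)), -1) = Pow(Add(92, 361), -1) = Pow(453, -1) = Rational(1, 453)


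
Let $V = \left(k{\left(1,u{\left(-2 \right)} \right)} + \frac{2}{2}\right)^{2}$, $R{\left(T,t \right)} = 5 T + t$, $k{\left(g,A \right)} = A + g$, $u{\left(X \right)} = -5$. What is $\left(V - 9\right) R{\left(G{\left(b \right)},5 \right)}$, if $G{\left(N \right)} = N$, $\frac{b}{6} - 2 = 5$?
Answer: $0$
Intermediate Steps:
$b = 42$ ($b = 12 + 6 \cdot 5 = 12 + 30 = 42$)
$R{\left(T,t \right)} = t + 5 T$
$V = 9$ ($V = \left(\left(-5 + 1\right) + \frac{2}{2}\right)^{2} = \left(-4 + 2 \cdot \frac{1}{2}\right)^{2} = \left(-4 + 1\right)^{2} = \left(-3\right)^{2} = 9$)
$\left(V - 9\right) R{\left(G{\left(b \right)},5 \right)} = \left(9 - 9\right) \left(5 + 5 \cdot 42\right) = 0 \left(5 + 210\right) = 0 \cdot 215 = 0$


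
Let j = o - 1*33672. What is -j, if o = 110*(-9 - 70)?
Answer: 42362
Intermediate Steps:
o = -8690 (o = 110*(-79) = -8690)
j = -42362 (j = -8690 - 1*33672 = -8690 - 33672 = -42362)
-j = -1*(-42362) = 42362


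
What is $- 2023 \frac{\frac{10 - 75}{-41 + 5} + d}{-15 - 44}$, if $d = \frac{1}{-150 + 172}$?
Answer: $\frac{1482859}{23364} \approx 63.468$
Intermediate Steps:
$d = \frac{1}{22} \approx 0.045455$
$- 2023 \frac{\frac{10 - 75}{-41 + 5} + d}{-15 - 44} = - 2023 \frac{\frac{10 - 75}{-41 + 5} + \frac{1}{22}}{-15 - 44} = - 2023 \frac{- \frac{65}{-36} + \frac{1}{22}}{-59} = - 2023 \left(\left(-65\right) \left(- \frac{1}{36}\right) + \frac{1}{22}\right) \left(- \frac{1}{59}\right) = - 2023 \left(\frac{65}{36} + \frac{1}{22}\right) \left(- \frac{1}{59}\right) = - 2023 \cdot \frac{733}{396} \left(- \frac{1}{59}\right) = \left(-2023\right) \left(- \frac{733}{23364}\right) = \frac{1482859}{23364}$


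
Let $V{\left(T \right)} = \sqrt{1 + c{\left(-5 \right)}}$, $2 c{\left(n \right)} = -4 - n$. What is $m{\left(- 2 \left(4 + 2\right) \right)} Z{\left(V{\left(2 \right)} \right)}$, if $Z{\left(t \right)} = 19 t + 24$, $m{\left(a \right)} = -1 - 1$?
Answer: $-48 - 19 \sqrt{6} \approx -94.54$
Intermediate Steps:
$m{\left(a \right)} = -2$
$c{\left(n \right)} = -2 - \frac{n}{2}$ ($c{\left(n \right)} = \frac{-4 - n}{2} = -2 - \frac{n}{2}$)
$V{\left(T \right)} = \frac{\sqrt{6}}{2}$ ($V{\left(T \right)} = \sqrt{1 - - \frac{1}{2}} = \sqrt{1 + \left(-2 + \frac{5}{2}\right)} = \sqrt{1 + \frac{1}{2}} = \sqrt{\frac{3}{2}} = \frac{\sqrt{6}}{2}$)
$Z{\left(t \right)} = 24 + 19 t$
$m{\left(- 2 \left(4 + 2\right) \right)} Z{\left(V{\left(2 \right)} \right)} = - 2 \left(24 + 19 \frac{\sqrt{6}}{2}\right) = - 2 \left(24 + \frac{19 \sqrt{6}}{2}\right) = -48 - 19 \sqrt{6}$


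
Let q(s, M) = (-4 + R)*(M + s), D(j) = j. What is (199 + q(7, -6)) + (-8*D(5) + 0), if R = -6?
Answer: 149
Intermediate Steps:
q(s, M) = -10*M - 10*s (q(s, M) = (-4 - 6)*(M + s) = -10*(M + s) = -10*M - 10*s)
(199 + q(7, -6)) + (-8*D(5) + 0) = (199 + (-10*(-6) - 10*7)) + (-8*5 + 0) = (199 + (60 - 70)) + (-40 + 0) = (199 - 10) - 40 = 189 - 40 = 149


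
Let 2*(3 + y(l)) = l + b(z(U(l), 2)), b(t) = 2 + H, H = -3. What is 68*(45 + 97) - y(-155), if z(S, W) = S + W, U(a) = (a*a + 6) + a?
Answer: 9737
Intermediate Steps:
U(a) = 6 + a + a**2 (U(a) = (a**2 + 6) + a = (6 + a**2) + a = 6 + a + a**2)
b(t) = -1 (b(t) = 2 - 3 = -1)
y(l) = -7/2 + l/2 (y(l) = -3 + (l - 1)/2 = -3 + (-1 + l)/2 = -3 + (-1/2 + l/2) = -7/2 + l/2)
68*(45 + 97) - y(-155) = 68*(45 + 97) - (-7/2 + (1/2)*(-155)) = 68*142 - (-7/2 - 155/2) = 9656 - 1*(-81) = 9656 + 81 = 9737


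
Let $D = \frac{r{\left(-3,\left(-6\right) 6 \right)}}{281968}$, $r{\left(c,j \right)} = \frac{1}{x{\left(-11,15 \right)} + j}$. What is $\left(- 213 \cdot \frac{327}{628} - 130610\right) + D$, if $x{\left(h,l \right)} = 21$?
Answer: $- \frac{86803211904937}{664034640} \approx -1.3072 \cdot 10^{5}$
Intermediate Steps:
$r{\left(c,j \right)} = \frac{1}{21 + j}$
$D = - \frac{1}{4229520}$ ($D = \frac{1}{\left(21 - 36\right) 281968} = \frac{1}{21 - 36} \cdot \frac{1}{281968} = \frac{1}{-15} \cdot \frac{1}{281968} = \left(- \frac{1}{15}\right) \frac{1}{281968} = - \frac{1}{4229520} \approx -2.3643 \cdot 10^{-7}$)
$\left(- 213 \cdot \frac{327}{628} - 130610\right) + D = \left(- 213 \cdot \frac{327}{628} - 130610\right) - \frac{1}{4229520} = \left(- 213 \cdot 327 \cdot \frac{1}{628} - 130610\right) - \frac{1}{4229520} = \left(\left(-213\right) \frac{327}{628} - 130610\right) - \frac{1}{4229520} = \left(- \frac{69651}{628} - 130610\right) - \frac{1}{4229520} = - \frac{82092731}{628} - \frac{1}{4229520} = - \frac{86803211904937}{664034640}$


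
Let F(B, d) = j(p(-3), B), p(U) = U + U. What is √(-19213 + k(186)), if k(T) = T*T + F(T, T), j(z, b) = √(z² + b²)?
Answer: √(15383 + 6*√962) ≈ 124.78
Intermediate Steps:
p(U) = 2*U
j(z, b) = √(b² + z²)
F(B, d) = √(36 + B²) (F(B, d) = √(B² + (2*(-3))²) = √(B² + (-6)²) = √(B² + 36) = √(36 + B²))
k(T) = T² + √(36 + T²) (k(T) = T*T + √(36 + T²) = T² + √(36 + T²))
√(-19213 + k(186)) = √(-19213 + (186² + √(36 + 186²))) = √(-19213 + (34596 + √(36 + 34596))) = √(-19213 + (34596 + √34632)) = √(-19213 + (34596 + 6*√962)) = √(15383 + 6*√962)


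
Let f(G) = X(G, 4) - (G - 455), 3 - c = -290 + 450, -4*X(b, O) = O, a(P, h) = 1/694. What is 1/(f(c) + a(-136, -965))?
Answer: 694/424035 ≈ 0.0016367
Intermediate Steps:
a(P, h) = 1/694
X(b, O) = -O/4
c = -157 (c = 3 - (-290 + 450) = 3 - 1*160 = 3 - 160 = -157)
f(G) = 454 - G (f(G) = -1/4*4 - (G - 455) = -1 - (-455 + G) = -1 + (455 - G) = 454 - G)
1/(f(c) + a(-136, -965)) = 1/((454 - 1*(-157)) + 1/694) = 1/((454 + 157) + 1/694) = 1/(611 + 1/694) = 1/(424035/694) = 694/424035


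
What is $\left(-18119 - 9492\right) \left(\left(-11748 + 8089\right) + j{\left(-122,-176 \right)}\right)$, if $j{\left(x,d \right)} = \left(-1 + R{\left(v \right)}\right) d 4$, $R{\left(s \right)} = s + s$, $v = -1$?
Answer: $42714217$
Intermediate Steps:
$R{\left(s \right)} = 2 s$
$j{\left(x,d \right)} = - 12 d$ ($j{\left(x,d \right)} = \left(-1 + 2 \left(-1\right)\right) d 4 = \left(-1 - 2\right) d 4 = - 3 d 4 = - 12 d$)
$\left(-18119 - 9492\right) \left(\left(-11748 + 8089\right) + j{\left(-122,-176 \right)}\right) = \left(-18119 - 9492\right) \left(\left(-11748 + 8089\right) - -2112\right) = - 27611 \left(-3659 + 2112\right) = \left(-27611\right) \left(-1547\right) = 42714217$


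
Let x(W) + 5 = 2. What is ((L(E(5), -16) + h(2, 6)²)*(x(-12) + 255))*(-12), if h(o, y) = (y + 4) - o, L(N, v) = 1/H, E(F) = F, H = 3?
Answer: -194544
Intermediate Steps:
L(N, v) = ⅓ (L(N, v) = 1/3 = ⅓)
h(o, y) = 4 + y - o (h(o, y) = (4 + y) - o = 4 + y - o)
x(W) = -3 (x(W) = -5 + 2 = -3)
((L(E(5), -16) + h(2, 6)²)*(x(-12) + 255))*(-12) = ((⅓ + (4 + 6 - 1*2)²)*(-3 + 255))*(-12) = ((⅓ + (4 + 6 - 2)²)*252)*(-12) = ((⅓ + 8²)*252)*(-12) = ((⅓ + 64)*252)*(-12) = ((193/3)*252)*(-12) = 16212*(-12) = -194544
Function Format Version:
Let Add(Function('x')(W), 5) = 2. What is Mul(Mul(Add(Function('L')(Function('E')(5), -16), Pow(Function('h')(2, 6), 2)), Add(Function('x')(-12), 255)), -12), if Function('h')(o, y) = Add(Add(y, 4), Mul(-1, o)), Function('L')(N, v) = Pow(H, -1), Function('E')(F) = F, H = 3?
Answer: -194544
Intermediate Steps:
Function('L')(N, v) = Rational(1, 3) (Function('L')(N, v) = Pow(3, -1) = Rational(1, 3))
Function('h')(o, y) = Add(4, y, Mul(-1, o)) (Function('h')(o, y) = Add(Add(4, y), Mul(-1, o)) = Add(4, y, Mul(-1, o)))
Function('x')(W) = -3 (Function('x')(W) = Add(-5, 2) = -3)
Mul(Mul(Add(Function('L')(Function('E')(5), -16), Pow(Function('h')(2, 6), 2)), Add(Function('x')(-12), 255)), -12) = Mul(Mul(Add(Rational(1, 3), Pow(Add(4, 6, Mul(-1, 2)), 2)), Add(-3, 255)), -12) = Mul(Mul(Add(Rational(1, 3), Pow(Add(4, 6, -2), 2)), 252), -12) = Mul(Mul(Add(Rational(1, 3), Pow(8, 2)), 252), -12) = Mul(Mul(Add(Rational(1, 3), 64), 252), -12) = Mul(Mul(Rational(193, 3), 252), -12) = Mul(16212, -12) = -194544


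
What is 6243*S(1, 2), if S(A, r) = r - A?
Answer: 6243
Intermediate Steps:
6243*S(1, 2) = 6243*(2 - 1*1) = 6243*(2 - 1) = 6243*1 = 6243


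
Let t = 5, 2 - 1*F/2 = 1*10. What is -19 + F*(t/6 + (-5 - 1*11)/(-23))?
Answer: -2999/69 ≈ -43.464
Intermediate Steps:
F = -16 (F = 4 - 2*10 = 4 - 20 = -16)
-19 + F*(t/6 + (-5 - 1*11)/(-23)) = -19 - 16*(5/6 + (-5 - 1*11)/(-23)) = -19 - 16*(5*(⅙) + (-5 - 11)*(-1/23)) = -19 - 16*(⅚ - 16*(-1/23)) = -19 - 16*(⅚ + 16/23) = -19 - 16*211/138 = -19 - 1688/69 = -2999/69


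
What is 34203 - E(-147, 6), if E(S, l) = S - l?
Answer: 34356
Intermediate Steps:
34203 - E(-147, 6) = 34203 - (-147 - 1*6) = 34203 - (-147 - 6) = 34203 - 1*(-153) = 34203 + 153 = 34356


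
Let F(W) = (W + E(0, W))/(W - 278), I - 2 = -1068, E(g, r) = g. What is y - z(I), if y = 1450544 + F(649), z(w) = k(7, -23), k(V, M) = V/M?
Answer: 12377509476/8533 ≈ 1.4505e+6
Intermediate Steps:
I = -1066 (I = 2 - 1068 = -1066)
F(W) = W/(-278 + W) (F(W) = (W + 0)/(W - 278) = W/(-278 + W))
z(w) = -7/23 (z(w) = 7/(-23) = 7*(-1/23) = -7/23)
y = 538152473/371 (y = 1450544 + 649/(-278 + 649) = 1450544 + 649/371 = 538152473/371 ≈ 1.4505e+6)
y - z(I) = 538152473/371 - 1*(-7/23) = 538152473/371 + 7/23 = 12377509476/8533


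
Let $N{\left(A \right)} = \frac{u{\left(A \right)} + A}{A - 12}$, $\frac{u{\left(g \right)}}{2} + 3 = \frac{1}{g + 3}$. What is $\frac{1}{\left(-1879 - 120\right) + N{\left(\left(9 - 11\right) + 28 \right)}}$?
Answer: $- \frac{203}{405506} \approx -0.00050061$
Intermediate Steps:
$u{\left(g \right)} = -6 + \frac{2}{3 + g}$ ($u{\left(g \right)} = -6 + \frac{2}{g + 3} = -6 + \frac{2}{3 + g}$)
$N{\left(A \right)} = \frac{A + \frac{2 \left(-8 - 3 A\right)}{3 + A}}{-12 + A}$ ($N{\left(A \right)} = \frac{\frac{2 \left(-8 - 3 A\right)}{3 + A} + A}{A - 12} = \frac{A + \frac{2 \left(-8 - 3 A\right)}{3 + A}}{-12 + A}$)
$\frac{1}{\left(-1879 - 120\right) + N{\left(\left(9 - 11\right) + 28 \right)}} = \frac{1}{\left(-1879 - 120\right) + \frac{-16 - 6 \left(\left(9 - 11\right) + 28\right) + \left(\left(9 - 11\right) + 28\right) \left(3 + \left(\left(9 - 11\right) + 28\right)\right)}{\left(-12 + \left(\left(9 - 11\right) + 28\right)\right) \left(3 + \left(\left(9 - 11\right) + 28\right)\right)}} = \frac{1}{-1999 + \frac{-16 - 6 \left(-2 + 28\right) + \left(-2 + 28\right) \left(3 + \left(-2 + 28\right)\right)}{\left(-12 + \left(-2 + 28\right)\right) \left(3 + \left(-2 + 28\right)\right)}} = \frac{1}{-1999 + \frac{-16 - 156 + 26 \left(3 + 26\right)}{\left(-12 + 26\right) \left(3 + 26\right)}} = \frac{1}{-1999 + \frac{-16 - 156 + 26 \cdot 29}{14 \cdot 29}} = \frac{1}{-1999 + \frac{1}{14} \cdot \frac{1}{29} \left(-16 - 156 + 754\right)} = \frac{1}{-1999 + \frac{1}{14} \cdot \frac{1}{29} \cdot 582} = \frac{1}{-1999 + \frac{291}{203}} = \frac{1}{- \frac{405506}{203}} = - \frac{203}{405506}$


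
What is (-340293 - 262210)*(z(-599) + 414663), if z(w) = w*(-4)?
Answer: -251279298677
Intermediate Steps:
z(w) = -4*w
(-340293 - 262210)*(z(-599) + 414663) = (-340293 - 262210)*(-4*(-599) + 414663) = -602503*(2396 + 414663) = -602503*417059 = -251279298677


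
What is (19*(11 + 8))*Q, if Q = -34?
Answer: -12274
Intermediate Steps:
(19*(11 + 8))*Q = (19*(11 + 8))*(-34) = (19*19)*(-34) = 361*(-34) = -12274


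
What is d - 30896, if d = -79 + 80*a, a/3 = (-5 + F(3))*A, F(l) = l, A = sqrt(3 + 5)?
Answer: -30975 - 960*sqrt(2) ≈ -32333.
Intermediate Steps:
A = 2*sqrt(2) (A = sqrt(8) = 2*sqrt(2) ≈ 2.8284)
a = -12*sqrt(2) (a = 3*((-5 + 3)*(2*sqrt(2))) = 3*(-4*sqrt(2)) = -12*sqrt(2) ≈ -16.971)
d = -79 - 960*sqrt(2) (d = -79 + 80*(-12*sqrt(2)) = -79 - 960*sqrt(2) ≈ -1436.6)
d - 30896 = (-79 - 960*sqrt(2)) - 30896 = -30975 - 960*sqrt(2)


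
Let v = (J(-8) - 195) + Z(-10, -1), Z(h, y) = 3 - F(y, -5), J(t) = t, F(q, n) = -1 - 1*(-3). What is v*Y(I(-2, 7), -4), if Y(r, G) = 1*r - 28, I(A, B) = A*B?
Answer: 8484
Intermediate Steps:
F(q, n) = 2 (F(q, n) = -1 + 3 = 2)
Z(h, y) = 1 (Z(h, y) = 3 - 1*2 = 3 - 2 = 1)
v = -202 (v = (-8 - 195) + 1 = -203 + 1 = -202)
Y(r, G) = -28 + r (Y(r, G) = r - 28 = -28 + r)
v*Y(I(-2, 7), -4) = -202*(-28 - 2*7) = -202*(-28 - 14) = -202*(-42) = 8484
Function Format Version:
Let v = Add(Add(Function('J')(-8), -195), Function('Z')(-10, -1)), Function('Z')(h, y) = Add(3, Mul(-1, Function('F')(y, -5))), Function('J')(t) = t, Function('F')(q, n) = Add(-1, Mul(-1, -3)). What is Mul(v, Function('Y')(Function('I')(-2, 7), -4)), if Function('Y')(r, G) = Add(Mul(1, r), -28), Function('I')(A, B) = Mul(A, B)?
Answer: 8484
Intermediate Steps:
Function('F')(q, n) = 2 (Function('F')(q, n) = Add(-1, 3) = 2)
Function('Z')(h, y) = 1 (Function('Z')(h, y) = Add(3, Mul(-1, 2)) = Add(3, -2) = 1)
v = -202 (v = Add(Add(-8, -195), 1) = Add(-203, 1) = -202)
Function('Y')(r, G) = Add(-28, r) (Function('Y')(r, G) = Add(r, -28) = Add(-28, r))
Mul(v, Function('Y')(Function('I')(-2, 7), -4)) = Mul(-202, Add(-28, Mul(-2, 7))) = Mul(-202, Add(-28, -14)) = Mul(-202, -42) = 8484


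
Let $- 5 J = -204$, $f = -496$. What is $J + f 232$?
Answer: $- \frac{575156}{5} \approx -1.1503 \cdot 10^{5}$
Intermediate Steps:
$J = \frac{204}{5}$ ($J = \left(- \frac{1}{5}\right) \left(-204\right) = \frac{204}{5} \approx 40.8$)
$J + f 232 = \frac{204}{5} - 115072 = - \frac{575156}{5}$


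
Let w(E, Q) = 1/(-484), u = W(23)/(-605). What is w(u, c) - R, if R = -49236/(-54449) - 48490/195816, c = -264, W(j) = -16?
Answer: -106222776104/161262528933 ≈ -0.65869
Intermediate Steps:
u = 16/605 (u = -16/(-605) = -16*(-1/605) = 16/605 ≈ 0.026446)
R = 3500482283/5330992692 (R = -49236*(-1/54449) - 48490*1/195816 = 49236/54449 - 24245/97908 = 3500482283/5330992692 ≈ 0.65663)
w(E, Q) = -1/484
w(u, c) - R = -1/484 - 1*3500482283/5330992692 = -1/484 - 3500482283/5330992692 = -106222776104/161262528933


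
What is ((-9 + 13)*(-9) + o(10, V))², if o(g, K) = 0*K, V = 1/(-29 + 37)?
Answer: 1296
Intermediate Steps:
V = ⅛ (V = 1/8 = ⅛ ≈ 0.12500)
o(g, K) = 0
((-9 + 13)*(-9) + o(10, V))² = ((-9 + 13)*(-9) + 0)² = (4*(-9) + 0)² = (-36 + 0)² = (-36)² = 1296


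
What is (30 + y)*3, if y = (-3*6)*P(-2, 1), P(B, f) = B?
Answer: 198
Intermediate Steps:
y = 36 (y = -3*6*(-2) = -18*(-2) = 36)
(30 + y)*3 = (30 + 36)*3 = 66*3 = 198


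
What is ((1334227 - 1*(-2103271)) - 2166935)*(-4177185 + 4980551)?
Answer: 1020727115058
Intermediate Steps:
((1334227 - 1*(-2103271)) - 2166935)*(-4177185 + 4980551) = ((1334227 + 2103271) - 2166935)*803366 = (3437498 - 2166935)*803366 = 1270563*803366 = 1020727115058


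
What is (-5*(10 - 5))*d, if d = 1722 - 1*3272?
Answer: 38750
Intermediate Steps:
d = -1550 (d = 1722 - 3272 = -1550)
(-5*(10 - 5))*d = -5*(10 - 5)*(-1550) = -5*5*(-1550) = -25*(-1550) = 38750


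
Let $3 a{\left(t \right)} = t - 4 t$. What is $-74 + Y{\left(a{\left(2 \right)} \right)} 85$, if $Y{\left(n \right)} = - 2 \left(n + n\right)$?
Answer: $606$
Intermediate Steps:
$a{\left(t \right)} = - t$ ($a{\left(t \right)} = \frac{t - 4 t}{3} = \frac{\left(-3\right) t}{3} = - t$)
$Y{\left(n \right)} = - 4 n$ ($Y{\left(n \right)} = - 2 \cdot 2 n = - 4 n$)
$-74 + Y{\left(a{\left(2 \right)} \right)} 85 = -74 + - 4 \left(\left(-1\right) 2\right) 85 = -74 + \left(-4\right) \left(-2\right) 85 = -74 + 8 \cdot 85 = -74 + 680 = 606$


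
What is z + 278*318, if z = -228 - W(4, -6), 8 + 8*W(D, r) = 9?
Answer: 705407/8 ≈ 88176.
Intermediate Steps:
W(D, r) = ⅛ (W(D, r) = -1 + (⅛)*9 = -1 + 9/8 = ⅛)
z = -1825/8 (z = -228 - 1*⅛ = -228 - ⅛ = -1825/8 ≈ -228.13)
z + 278*318 = -1825/8 + 278*318 = -1825/8 + 88404 = 705407/8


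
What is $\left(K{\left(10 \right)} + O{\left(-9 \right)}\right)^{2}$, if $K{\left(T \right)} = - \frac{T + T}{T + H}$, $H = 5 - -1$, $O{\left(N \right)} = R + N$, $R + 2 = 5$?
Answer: $\frac{841}{16} \approx 52.563$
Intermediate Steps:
$R = 3$ ($R = -2 + 5 = 3$)
$O{\left(N \right)} = 3 + N$
$H = 6$ ($H = 5 + 1 = 6$)
$K{\left(T \right)} = - \frac{2 T}{6 + T}$ ($K{\left(T \right)} = - \frac{T + T}{T + 6} = - \frac{2 T}{6 + T}$)
$\left(K{\left(10 \right)} + O{\left(-9 \right)}\right)^{2} = \left(\left(-2\right) 10 \frac{1}{6 + 10} + \left(3 - 9\right)\right)^{2} = \left(\left(-2\right) 10 \cdot \frac{1}{16} - 6\right)^{2} = \left(- \frac{5}{4} - 6\right)^{2} = \left(- \frac{29}{4}\right)^{2} = \frac{841}{16}$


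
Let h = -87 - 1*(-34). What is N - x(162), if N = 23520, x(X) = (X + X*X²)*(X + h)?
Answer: -463410690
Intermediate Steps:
h = -53 (h = -87 + 34 = -53)
x(X) = (-53 + X)*(X + X³) (x(X) = (X + X*X²)*(X - 53) = (X + X³)*(-53 + X) = (-53 + X)*(X + X³))
N - x(162) = 23520 - 162*(-53 + 162 + 162³ - 53*162²) = 23520 - 162*(-53 + 162 + 4251528 - 53*26244) = 23520 - 162*(-53 + 162 + 4251528 - 1390932) = 23520 - 162*2860705 = 23520 - 1*463434210 = 23520 - 463434210 = -463410690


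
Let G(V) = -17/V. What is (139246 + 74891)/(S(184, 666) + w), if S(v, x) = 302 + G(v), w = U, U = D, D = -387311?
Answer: -39401208/71209673 ≈ -0.55331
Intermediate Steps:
U = -387311
w = -387311
S(v, x) = 302 - 17/v
(139246 + 74891)/(S(184, 666) + w) = (139246 + 74891)/((302 - 17/184) - 387311) = 214137/((302 - 17*1/184) - 387311) = 214137/((302 - 17/184) - 387311) = 214137/(55551/184 - 387311) = 214137/(-71209673/184) = 214137*(-184/71209673) = -39401208/71209673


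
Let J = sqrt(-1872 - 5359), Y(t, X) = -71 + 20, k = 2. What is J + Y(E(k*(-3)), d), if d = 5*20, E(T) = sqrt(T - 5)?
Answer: -51 + I*sqrt(7231) ≈ -51.0 + 85.035*I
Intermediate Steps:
E(T) = sqrt(-5 + T)
d = 100
Y(t, X) = -51
J = I*sqrt(7231) (J = sqrt(-7231) = I*sqrt(7231) ≈ 85.035*I)
J + Y(E(k*(-3)), d) = I*sqrt(7231) - 51 = -51 + I*sqrt(7231)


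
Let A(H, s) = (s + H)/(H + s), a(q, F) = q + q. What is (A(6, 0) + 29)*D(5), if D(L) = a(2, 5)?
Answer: 120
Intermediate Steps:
a(q, F) = 2*q
D(L) = 4 (D(L) = 2*2 = 4)
A(H, s) = 1 (A(H, s) = (H + s)/(H + s) = 1)
(A(6, 0) + 29)*D(5) = (1 + 29)*4 = 30*4 = 120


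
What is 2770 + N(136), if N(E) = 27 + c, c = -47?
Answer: 2750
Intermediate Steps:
N(E) = -20 (N(E) = 27 - 47 = -20)
2770 + N(136) = 2770 - 20 = 2750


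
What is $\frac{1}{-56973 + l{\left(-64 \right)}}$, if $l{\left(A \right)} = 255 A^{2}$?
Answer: $\frac{1}{987507} \approx 1.0127 \cdot 10^{-6}$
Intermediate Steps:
$\frac{1}{-56973 + l{\left(-64 \right)}} = \frac{1}{-56973 + 255 \left(-64\right)^{2}} = \frac{1}{-56973 + 255 \cdot 4096} = \frac{1}{-56973 + 1044480} = \frac{1}{987507}$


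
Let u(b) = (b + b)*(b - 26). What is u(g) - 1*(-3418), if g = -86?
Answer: 22682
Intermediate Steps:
u(b) = 2*b*(-26 + b) (u(b) = (2*b)*(-26 + b) = 2*b*(-26 + b))
u(g) - 1*(-3418) = 2*(-86)*(-26 - 86) - 1*(-3418) = 2*(-86)*(-112) + 3418 = 19264 + 3418 = 22682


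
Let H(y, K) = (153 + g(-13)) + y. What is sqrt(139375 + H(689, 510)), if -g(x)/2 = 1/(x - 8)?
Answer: sqrt(61835739)/21 ≈ 374.46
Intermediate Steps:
g(x) = -2/(-8 + x) (g(x) = -2/(x - 8) = -2/(-8 + x))
H(y, K) = 3215/21 + y (H(y, K) = (153 - 2/(-8 - 13)) + y = (153 - 2/(-21)) + y = (153 - 2*(-1/21)) + y = (153 + 2/21) + y = 3215/21 + y)
sqrt(139375 + H(689, 510)) = sqrt(139375 + (3215/21 + 689)) = sqrt(139375 + 17684/21) = sqrt(2944559/21) = sqrt(61835739)/21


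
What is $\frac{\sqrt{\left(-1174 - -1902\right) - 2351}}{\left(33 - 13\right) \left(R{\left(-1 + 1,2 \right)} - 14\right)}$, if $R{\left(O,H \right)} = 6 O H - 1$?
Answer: $- \frac{i \sqrt{1623}}{300} \approx - 0.13429 i$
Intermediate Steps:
$R{\left(O,H \right)} = -1 + 6 H O$ ($R{\left(O,H \right)} = 6 H O - 1 = -1 + 6 H O$)
$\frac{\sqrt{\left(-1174 - -1902\right) - 2351}}{\left(33 - 13\right) \left(R{\left(-1 + 1,2 \right)} - 14\right)} = \frac{\sqrt{\left(-1174 - -1902\right) - 2351}}{\left(33 - 13\right) \left(\left(-1 + 6 \cdot 2 \left(-1 + 1\right)\right) - 14\right)} = \frac{\sqrt{\left(-1174 + 1902\right) - 2351}}{20 \left(\left(-1 + 6 \cdot 2 \cdot 0\right) - 14\right)} = \frac{\sqrt{728 - 2351}}{20 \left(\left(-1 + 0\right) - 14\right)} = \frac{\sqrt{-1623}}{20 \left(-1 - 14\right)} = \frac{i \sqrt{1623}}{20 \left(-15\right)} = \frac{i \sqrt{1623}}{-300} = i \sqrt{1623} \left(- \frac{1}{300}\right) = - \frac{i \sqrt{1623}}{300}$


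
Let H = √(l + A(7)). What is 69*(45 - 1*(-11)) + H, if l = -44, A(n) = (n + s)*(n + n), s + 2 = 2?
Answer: 3864 + 3*√6 ≈ 3871.3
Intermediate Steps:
s = 0 (s = -2 + 2 = 0)
A(n) = 2*n² (A(n) = (n + 0)*(n + n) = n*(2*n) = 2*n²)
H = 3*√6 (H = √(-44 + 2*7²) = √(-44 + 2*49) = √(-44 + 98) = √54 = 3*√6 ≈ 7.3485)
69*(45 - 1*(-11)) + H = 69*(45 - 1*(-11)) + 3*√6 = 69*(45 + 11) + 3*√6 = 69*56 + 3*√6 = 3864 + 3*√6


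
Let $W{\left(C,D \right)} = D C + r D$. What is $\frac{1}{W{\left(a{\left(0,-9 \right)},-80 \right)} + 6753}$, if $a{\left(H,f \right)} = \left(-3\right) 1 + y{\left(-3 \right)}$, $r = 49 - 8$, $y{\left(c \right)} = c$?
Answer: $\frac{1}{3953} \approx 0.00025297$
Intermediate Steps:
$r = 41$ ($r = 49 - 8 = 41$)
$a{\left(H,f \right)} = -6$ ($a{\left(H,f \right)} = \left(-3\right) 1 - 3 = -3 - 3 = -6$)
$W{\left(C,D \right)} = 41 D + C D$ ($W{\left(C,D \right)} = D C + 41 D = C D + 41 D = 41 D + C D$)
$\frac{1}{W{\left(a{\left(0,-9 \right)},-80 \right)} + 6753} = \frac{1}{- 80 \left(41 - 6\right) + 6753} = \frac{1}{\left(-80\right) 35 + 6753} = \frac{1}{-2800 + 6753} = \frac{1}{3953}$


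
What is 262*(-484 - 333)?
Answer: -214054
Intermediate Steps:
262*(-484 - 333) = 262*(-817) = -214054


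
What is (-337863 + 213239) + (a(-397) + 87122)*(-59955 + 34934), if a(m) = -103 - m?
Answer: -2187360360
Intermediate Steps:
(-337863 + 213239) + (a(-397) + 87122)*(-59955 + 34934) = (-337863 + 213239) + ((-103 - 1*(-397)) + 87122)*(-59955 + 34934) = -124624 + ((-103 + 397) + 87122)*(-25021) = -124624 + (294 + 87122)*(-25021) = -124624 + 87416*(-25021) = -124624 - 2187235736 = -2187360360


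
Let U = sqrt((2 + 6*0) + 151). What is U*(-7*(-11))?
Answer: 231*sqrt(17) ≈ 952.44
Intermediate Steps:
U = 3*sqrt(17) (U = sqrt((2 + 0) + 151) = sqrt(2 + 151) = sqrt(153) = 3*sqrt(17) ≈ 12.369)
U*(-7*(-11)) = (3*sqrt(17))*(-7*(-11)) = (3*sqrt(17))*77 = 231*sqrt(17)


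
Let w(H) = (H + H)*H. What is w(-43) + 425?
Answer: 4123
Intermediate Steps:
w(H) = 2*H² (w(H) = (2*H)*H = 2*H²)
w(-43) + 425 = 2*(-43)² + 425 = 2*1849 + 425 = 3698 + 425 = 4123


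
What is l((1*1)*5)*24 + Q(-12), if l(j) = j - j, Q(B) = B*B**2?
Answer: -1728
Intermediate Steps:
Q(B) = B**3
l(j) = 0
l((1*1)*5)*24 + Q(-12) = 0*24 + (-12)**3 = 0 - 1728 = -1728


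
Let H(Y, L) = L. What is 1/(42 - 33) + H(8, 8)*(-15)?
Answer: -1079/9 ≈ -119.89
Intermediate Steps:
1/(42 - 33) + H(8, 8)*(-15) = 1/(42 - 33) + 8*(-15) = 1/9 - 120 = ⅑ - 120 = -1079/9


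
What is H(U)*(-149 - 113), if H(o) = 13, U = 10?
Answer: -3406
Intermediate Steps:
H(U)*(-149 - 113) = 13*(-149 - 113) = 13*(-262) = -3406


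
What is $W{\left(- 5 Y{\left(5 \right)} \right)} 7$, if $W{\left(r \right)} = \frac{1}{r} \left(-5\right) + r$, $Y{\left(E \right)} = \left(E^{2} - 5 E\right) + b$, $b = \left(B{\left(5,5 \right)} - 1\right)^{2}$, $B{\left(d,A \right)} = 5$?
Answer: $- \frac{8953}{16} \approx -559.56$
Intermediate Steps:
$b = 16$ ($b = \left(5 - 1\right)^{2} = 4^{2} = 16$)
$Y{\left(E \right)} = 16 + E^{2} - 5 E$ ($Y{\left(E \right)} = \left(E^{2} - 5 E\right) + 16 = 16 + E^{2} - 5 E$)
$W{\left(r \right)} = r - \frac{5}{r}$ ($W{\left(r \right)} = - \frac{5}{r} + r = r - \frac{5}{r}$)
$W{\left(- 5 Y{\left(5 \right)} \right)} 7 = \left(- 5 \left(16 + 5^{2} - 25\right) - \frac{5}{\left(-5\right) \left(16 + 5^{2} - 25\right)}\right) 7 = \left(- 5 \left(16 + 25 - 25\right) - \frac{5}{\left(-5\right) \left(16 + 25 - 25\right)}\right) 7 = \left(\left(-5\right) 16 - \frac{5}{\left(-5\right) 16}\right) 7 = \left(-80 - \frac{5}{-80}\right) 7 = \left(-80 - - \frac{1}{16}\right) 7 = \left(-80 + \frac{1}{16}\right) 7 = \left(- \frac{1279}{16}\right) 7 = - \frac{8953}{16}$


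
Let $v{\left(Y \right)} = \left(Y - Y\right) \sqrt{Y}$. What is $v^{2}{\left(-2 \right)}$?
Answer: $0$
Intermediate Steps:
$v{\left(Y \right)} = 0$ ($v{\left(Y \right)} = 0 \sqrt{Y} = 0$)
$v^{2}{\left(-2 \right)} = 0^{2} = 0$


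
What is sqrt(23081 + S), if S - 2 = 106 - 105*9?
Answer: 2*sqrt(5561) ≈ 149.14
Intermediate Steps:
S = -837 (S = 2 + (106 - 105*9) = 2 + (106 - 945) = 2 - 839 = -837)
sqrt(23081 + S) = sqrt(23081 - 837) = sqrt(22244) = 2*sqrt(5561)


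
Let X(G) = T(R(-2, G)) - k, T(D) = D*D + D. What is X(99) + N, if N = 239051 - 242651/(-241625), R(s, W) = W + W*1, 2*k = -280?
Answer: 67315276276/241625 ≈ 2.7859e+5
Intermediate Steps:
k = -140 (k = (½)*(-280) = -140)
R(s, W) = 2*W (R(s, W) = W + W = 2*W)
T(D) = D + D² (T(D) = D² + D = D + D²)
N = 57760940526/241625 (N = 239051 - 242651*(-1/241625) = 239051 + 242651/241625 = 57760940526/241625 ≈ 2.3905e+5)
X(G) = 140 + 2*G*(1 + 2*G) (X(G) = (2*G)*(1 + 2*G) - 1*(-140) = 2*G*(1 + 2*G) + 140 = 140 + 2*G*(1 + 2*G))
X(99) + N = (140 + 2*99*(1 + 2*99)) + 57760940526/241625 = (140 + 2*99*(1 + 198)) + 57760940526/241625 = (140 + 2*99*199) + 57760940526/241625 = (140 + 39402) + 57760940526/241625 = 39542 + 57760940526/241625 = 67315276276/241625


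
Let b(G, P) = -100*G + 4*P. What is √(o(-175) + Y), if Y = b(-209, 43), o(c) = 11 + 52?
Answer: √21135 ≈ 145.38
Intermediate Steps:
o(c) = 63
Y = 21072 (Y = -100*(-209) + 4*43 = 20900 + 172 = 21072)
√(o(-175) + Y) = √(63 + 21072) = √21135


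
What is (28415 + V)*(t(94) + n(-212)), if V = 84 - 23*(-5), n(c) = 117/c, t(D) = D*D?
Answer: 26798656305/106 ≈ 2.5282e+8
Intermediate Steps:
t(D) = D²
V = 199 (V = 84 + 115 = 199)
(28415 + V)*(t(94) + n(-212)) = (28415 + 199)*(94² + 117/(-212)) = 28614*(8836 + 117*(-1/212)) = 28614*(8836 - 117/212) = 28614*(1873115/212) = 26798656305/106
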